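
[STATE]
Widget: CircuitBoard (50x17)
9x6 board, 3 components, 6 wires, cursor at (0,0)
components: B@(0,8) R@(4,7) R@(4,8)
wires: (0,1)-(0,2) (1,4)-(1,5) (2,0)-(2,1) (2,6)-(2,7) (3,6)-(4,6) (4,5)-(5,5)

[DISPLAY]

   0 1 2 3 4 5 6 7 8                              
0  [.]  · ─ ·                       B             
                                                  
1                   · ─ ·                         
                                                  
2   · ─ ·                   · ─ ·                 
                                                  
3                           ·                     
                            │                     
4                       ·   ·   R   R             
                        │                         
5                       ·                         
Cursor: (0,0)                                     
                                                  
                                                  
                                                  
                                                  


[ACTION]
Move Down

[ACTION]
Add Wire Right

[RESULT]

   0 1 2 3 4 5 6 7 8                              
0       · ─ ·                       B             
                                                  
1  [.]─ ·           · ─ ·                         
                                                  
2   · ─ ·                   · ─ ·                 
                                                  
3                           ·                     
                            │                     
4                       ·   ·   R   R             
                        │                         
5                       ·                         
Cursor: (1,0)                                     
                                                  
                                                  
                                                  
                                                  


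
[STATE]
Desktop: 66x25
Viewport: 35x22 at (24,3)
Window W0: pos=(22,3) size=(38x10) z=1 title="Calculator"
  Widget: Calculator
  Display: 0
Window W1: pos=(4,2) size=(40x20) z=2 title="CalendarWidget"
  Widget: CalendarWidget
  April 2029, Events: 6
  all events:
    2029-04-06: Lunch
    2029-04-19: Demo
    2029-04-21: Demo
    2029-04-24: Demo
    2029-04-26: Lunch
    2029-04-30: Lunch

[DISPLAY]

                   ┃━━━━━━━━━━━━━━━
───────────────────┨               
 2029              ┃───────────────
u                  ┃              0
1                  ┃               
 8                 ┃               
5                  ┃               
 22                ┃               
 29                ┃               
                   ┃━━━━━━━━━━━━━━━
                   ┃               
                   ┃               
                   ┃               
                   ┃               
                   ┃               
                   ┃               
                   ┃               
                   ┃               
━━━━━━━━━━━━━━━━━━━┛               
                                   
                                   
                                   


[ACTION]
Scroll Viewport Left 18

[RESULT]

CalendarWidget                     
───────────────────────────────────
             April 2029            
o Tu We Th Fr Sa Su                
                  1                
2  3  4  5  6*  7  8               
9 10 11 12 13 14 15                
6 17 18 19* 20 21* 22              
3 24* 25 26* 27 28 29              
0*                                 
                                   
                                   
                                   
                                   
                                   
                                   
                                   
                                   
━━━━━━━━━━━━━━━━━━━━━━━━━━━━━━━━━━━
                                   
                                   
                                   


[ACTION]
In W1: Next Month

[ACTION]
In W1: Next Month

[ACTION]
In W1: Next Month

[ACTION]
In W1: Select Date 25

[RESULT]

CalendarWidget                     
───────────────────────────────────
             July 2029             
o Tu We Th Fr Sa Su                
                  1                
2  3  4  5  6  7  8                
9 10 11 12 13 14 15                
6 17 18 19 20 21 22                
3 24 [25] 26 27 28 29              
0 31                               
                                   
                                   
                                   
                                   
                                   
                                   
                                   
                                   
━━━━━━━━━━━━━━━━━━━━━━━━━━━━━━━━━━━
                                   
                                   
                                   


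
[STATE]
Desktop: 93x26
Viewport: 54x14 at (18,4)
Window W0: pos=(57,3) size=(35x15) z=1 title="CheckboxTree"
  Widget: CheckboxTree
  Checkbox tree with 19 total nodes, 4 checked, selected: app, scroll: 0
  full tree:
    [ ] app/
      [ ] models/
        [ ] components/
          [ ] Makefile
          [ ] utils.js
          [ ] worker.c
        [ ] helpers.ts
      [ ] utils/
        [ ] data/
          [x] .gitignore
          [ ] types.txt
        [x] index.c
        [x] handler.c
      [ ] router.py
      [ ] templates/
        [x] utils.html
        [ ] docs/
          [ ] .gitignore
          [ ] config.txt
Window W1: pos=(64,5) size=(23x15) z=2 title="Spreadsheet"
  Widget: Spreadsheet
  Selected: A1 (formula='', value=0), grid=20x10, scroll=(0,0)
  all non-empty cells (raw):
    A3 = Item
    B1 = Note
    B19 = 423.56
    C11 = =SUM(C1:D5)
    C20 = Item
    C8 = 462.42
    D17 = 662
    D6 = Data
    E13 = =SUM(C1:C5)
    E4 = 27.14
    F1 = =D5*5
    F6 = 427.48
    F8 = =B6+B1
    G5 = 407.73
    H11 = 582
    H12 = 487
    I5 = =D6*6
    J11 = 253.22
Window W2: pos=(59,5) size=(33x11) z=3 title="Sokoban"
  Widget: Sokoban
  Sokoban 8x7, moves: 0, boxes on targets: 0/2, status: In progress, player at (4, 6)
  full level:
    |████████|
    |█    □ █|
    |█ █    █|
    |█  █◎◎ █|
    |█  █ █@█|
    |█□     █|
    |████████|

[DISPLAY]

                                       ┃ CheckboxTree 
                                       ┠─┏━━━━━━━━━━━━
                                       ┃>┃ Sokoban    
                                       ┃ ┠────────────
                                       ┃ ┃████████    
                                       ┃ ┃█    □ █    
                                       ┃ ┃█ █    █    
                                       ┃ ┃█  █◎◎ █    
                                       ┃ ┃█  █ █@█    
                                       ┃ ┃█□     █    
                                       ┃ ┃████████    
                                       ┃ ┗━━━━━━━━━━━━
                                       ┃      ┃  6    
                                       ┗━━━━━━┃  7    


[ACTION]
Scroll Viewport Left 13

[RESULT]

                                                    ┃ 
                                                    ┠─
                                                    ┃>
                                                    ┃ 
                                                    ┃ 
                                                    ┃ 
                                                    ┃ 
                                                    ┃ 
                                                    ┃ 
                                                    ┃ 
                                                    ┃ 
                                                    ┃ 
                                                    ┃ 
                                                    ┗━


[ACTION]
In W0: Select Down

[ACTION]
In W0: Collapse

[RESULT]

                                                    ┃ 
                                                    ┠─
                                                    ┃ 
                                                    ┃>
                                                    ┃ 
                                                    ┃ 
                                                    ┃ 
                                                    ┃ 
                                                    ┃ 
                                                    ┃ 
                                                    ┃ 
                                                    ┃ 
                                                    ┃ 
                                                    ┗━


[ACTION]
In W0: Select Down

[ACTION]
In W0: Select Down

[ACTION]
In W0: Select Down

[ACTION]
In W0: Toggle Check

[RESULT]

                                                    ┃ 
                                                    ┠─
                                                    ┃ 
                                                    ┃ 
                                                    ┃ 
                                                    ┃ 
                                                    ┃>
                                                    ┃ 
                                                    ┃ 
                                                    ┃ 
                                                    ┃ 
                                                    ┃ 
                                                    ┃ 
                                                    ┗━


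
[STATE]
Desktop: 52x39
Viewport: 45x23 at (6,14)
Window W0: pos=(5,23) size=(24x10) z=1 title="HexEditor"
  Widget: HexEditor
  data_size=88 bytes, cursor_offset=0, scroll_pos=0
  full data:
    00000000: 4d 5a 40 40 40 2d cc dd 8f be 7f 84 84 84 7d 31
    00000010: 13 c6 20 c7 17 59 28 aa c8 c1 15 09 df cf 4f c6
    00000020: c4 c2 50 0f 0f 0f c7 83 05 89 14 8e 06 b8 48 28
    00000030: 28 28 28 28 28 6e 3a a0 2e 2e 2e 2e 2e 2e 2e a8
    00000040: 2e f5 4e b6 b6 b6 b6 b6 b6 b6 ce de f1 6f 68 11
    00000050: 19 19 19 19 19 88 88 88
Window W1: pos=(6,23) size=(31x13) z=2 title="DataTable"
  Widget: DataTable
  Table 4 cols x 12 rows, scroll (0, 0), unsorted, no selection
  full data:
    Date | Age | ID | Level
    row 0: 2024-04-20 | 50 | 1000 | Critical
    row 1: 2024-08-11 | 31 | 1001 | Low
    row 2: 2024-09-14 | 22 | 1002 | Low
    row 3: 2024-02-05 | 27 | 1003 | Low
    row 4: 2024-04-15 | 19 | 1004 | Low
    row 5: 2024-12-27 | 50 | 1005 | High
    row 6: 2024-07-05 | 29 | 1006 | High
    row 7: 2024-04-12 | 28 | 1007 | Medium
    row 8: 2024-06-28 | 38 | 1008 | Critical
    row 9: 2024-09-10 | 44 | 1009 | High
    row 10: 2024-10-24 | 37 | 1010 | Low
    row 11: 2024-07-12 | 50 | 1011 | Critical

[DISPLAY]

                                             
                                             
                                             
                                             
                                             
                                             
                                             
                                             
                                             
┏━━━━━━━━━━━━━━━━━━━━━━━━━━━━━┓              
┃ DataTable                   ┃              
┠─────────────────────────────┨              
┃Date      │Age│ID  │Level    ┃              
┃──────────┼───┼────┼──────── ┃              
┃2024-04-20│50 │1000│Critical ┃              
┃2024-08-11│31 │1001│Low      ┃              
┃2024-09-14│22 │1002│Low      ┃              
┃2024-02-05│27 │1003│Low      ┃              
┃2024-04-15│19 │1004│Low      ┃              
┃2024-12-27│50 │1005│High     ┃              
┃2024-07-05│29 │1006│High     ┃              
┗━━━━━━━━━━━━━━━━━━━━━━━━━━━━━┛              
                                             


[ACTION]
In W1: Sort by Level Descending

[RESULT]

                                             
                                             
                                             
                                             
                                             
                                             
                                             
                                             
                                             
┏━━━━━━━━━━━━━━━━━━━━━━━━━━━━━┓              
┃ DataTable                   ┃              
┠─────────────────────────────┨              
┃Date      │Age│ID  │Level  ▼ ┃              
┃──────────┼───┼────┼──────── ┃              
┃2024-04-12│28 │1007│Medium   ┃              
┃2024-08-11│31 │1001│Low      ┃              
┃2024-09-14│22 │1002│Low      ┃              
┃2024-02-05│27 │1003│Low      ┃              
┃2024-04-15│19 │1004│Low      ┃              
┃2024-10-24│37 │1010│Low      ┃              
┃2024-12-27│50 │1005│High     ┃              
┗━━━━━━━━━━━━━━━━━━━━━━━━━━━━━┛              
                                             


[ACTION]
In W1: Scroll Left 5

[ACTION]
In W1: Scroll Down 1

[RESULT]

                                             
                                             
                                             
                                             
                                             
                                             
                                             
                                             
                                             
┏━━━━━━━━━━━━━━━━━━━━━━━━━━━━━┓              
┃ DataTable                   ┃              
┠─────────────────────────────┨              
┃Date      │Age│ID  │Level  ▼ ┃              
┃──────────┼───┼────┼──────── ┃              
┃2024-08-11│31 │1001│Low      ┃              
┃2024-09-14│22 │1002│Low      ┃              
┃2024-02-05│27 │1003│Low      ┃              
┃2024-04-15│19 │1004│Low      ┃              
┃2024-10-24│37 │1010│Low      ┃              
┃2024-12-27│50 │1005│High     ┃              
┃2024-07-05│29 │1006│High     ┃              
┗━━━━━━━━━━━━━━━━━━━━━━━━━━━━━┛              
                                             


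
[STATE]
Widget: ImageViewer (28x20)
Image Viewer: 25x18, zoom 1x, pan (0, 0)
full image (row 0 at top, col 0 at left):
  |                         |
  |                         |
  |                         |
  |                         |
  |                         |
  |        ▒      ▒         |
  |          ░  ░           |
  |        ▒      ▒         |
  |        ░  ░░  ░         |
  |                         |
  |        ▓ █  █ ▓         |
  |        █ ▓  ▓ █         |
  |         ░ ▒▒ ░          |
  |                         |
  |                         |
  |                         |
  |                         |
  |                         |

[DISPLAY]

                            
                            
                            
                            
                            
        ▒      ▒            
          ░  ░              
        ▒      ▒            
        ░  ░░  ░            
                            
        ▓ █  █ ▓            
        █ ▓  ▓ █            
         ░ ▒▒ ░             
                            
                            
                            
                            
                            
                            
                            


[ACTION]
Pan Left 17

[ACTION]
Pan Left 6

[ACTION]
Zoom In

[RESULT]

                            
                            
                            
                            
                            
                            
                            
                            
                            
                            
                ▒▒          
                ▒▒          
                    ░░    ░░
                    ░░    ░░
                ▒▒          
                ▒▒          
                ░░    ░░░░  
                ░░    ░░░░  
                            
                            


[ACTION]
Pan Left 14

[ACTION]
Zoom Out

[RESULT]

                            
                            
                            
                            
                            
        ▒      ▒            
          ░  ░              
        ▒      ▒            
        ░  ░░  ░            
                            
        ▓ █  █ ▓            
        █ ▓  ▓ █            
         ░ ▒▒ ░             
                            
                            
                            
                            
                            
                            
                            


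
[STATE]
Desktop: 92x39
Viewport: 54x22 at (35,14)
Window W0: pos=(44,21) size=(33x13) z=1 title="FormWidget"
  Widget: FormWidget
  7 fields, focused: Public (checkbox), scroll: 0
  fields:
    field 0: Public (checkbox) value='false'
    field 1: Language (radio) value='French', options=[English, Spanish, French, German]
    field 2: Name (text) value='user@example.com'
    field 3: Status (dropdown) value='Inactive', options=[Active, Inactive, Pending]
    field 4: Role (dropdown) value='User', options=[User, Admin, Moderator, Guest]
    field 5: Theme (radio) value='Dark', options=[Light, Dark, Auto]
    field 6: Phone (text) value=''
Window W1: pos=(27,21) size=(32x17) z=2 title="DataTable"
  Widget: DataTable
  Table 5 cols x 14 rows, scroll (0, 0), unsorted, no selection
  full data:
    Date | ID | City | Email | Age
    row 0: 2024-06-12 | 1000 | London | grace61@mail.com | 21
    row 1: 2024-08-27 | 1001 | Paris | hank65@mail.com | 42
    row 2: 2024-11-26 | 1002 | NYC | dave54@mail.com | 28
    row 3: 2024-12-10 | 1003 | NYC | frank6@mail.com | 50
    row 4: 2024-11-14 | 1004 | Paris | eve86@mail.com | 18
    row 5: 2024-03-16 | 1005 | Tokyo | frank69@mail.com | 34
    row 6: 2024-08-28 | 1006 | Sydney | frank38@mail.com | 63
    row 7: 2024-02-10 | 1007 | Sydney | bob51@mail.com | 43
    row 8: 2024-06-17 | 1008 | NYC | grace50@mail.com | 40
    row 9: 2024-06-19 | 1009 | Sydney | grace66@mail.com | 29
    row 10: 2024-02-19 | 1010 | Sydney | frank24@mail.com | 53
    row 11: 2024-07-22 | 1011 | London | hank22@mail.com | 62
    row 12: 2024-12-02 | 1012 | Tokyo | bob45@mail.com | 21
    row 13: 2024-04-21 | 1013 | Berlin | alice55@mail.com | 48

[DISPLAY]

                                                      
                                                      
                                                      
                                                      
                                                      
                                                      
                                                      
━━━━━━━━━━━━━━━━━━━━━━━┓━━━━━━━━━━━━━━━━━┓            
ble                    ┃                 ┃            
───────────────────────┨─────────────────┨            
   │ID  │City  │Email  ┃[ ]              ┃            
───┼────┼──────┼───────┃( ) English  ( ) ┃            
-12│1000│London│grace61┃[user@example.co]┃            
-27│1001│Paris │hank65@┃[Inactive      ▼]┃            
-26│1002│NYC   │dave54@┃[User          ▼]┃            
-10│1003│NYC   │frank6@┃( ) Light  (●) Da┃            
-14│1004│Paris │eve86@m┃[               ]┃            
-16│1005│Tokyo │frank69┃                 ┃            
-28│1006│Sydney│frank38┃                 ┃            
-10│1007│Sydney│bob51@m┃━━━━━━━━━━━━━━━━━┛            
-17│1008│NYC   │grace50┃                              
-19│1009│Sydney│grace66┃                              


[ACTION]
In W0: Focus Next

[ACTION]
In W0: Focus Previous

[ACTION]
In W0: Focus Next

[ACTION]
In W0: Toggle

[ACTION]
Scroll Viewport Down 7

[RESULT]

                                                      
                                                      
                                                      
                                                      
━━━━━━━━━━━━━━━━━━━━━━━┓━━━━━━━━━━━━━━━━━┓            
ble                    ┃                 ┃            
───────────────────────┨─────────────────┨            
   │ID  │City  │Email  ┃[ ]              ┃            
───┼────┼──────┼───────┃( ) English  ( ) ┃            
-12│1000│London│grace61┃[user@example.co]┃            
-27│1001│Paris │hank65@┃[Inactive      ▼]┃            
-26│1002│NYC   │dave54@┃[User          ▼]┃            
-10│1003│NYC   │frank6@┃( ) Light  (●) Da┃            
-14│1004│Paris │eve86@m┃[               ]┃            
-16│1005│Tokyo │frank69┃                 ┃            
-28│1006│Sydney│frank38┃                 ┃            
-10│1007│Sydney│bob51@m┃━━━━━━━━━━━━━━━━━┛            
-17│1008│NYC   │grace50┃                              
-19│1009│Sydney│grace66┃                              
-19│1010│Sydney│frank24┃                              
━━━━━━━━━━━━━━━━━━━━━━━┛                              
                                                      


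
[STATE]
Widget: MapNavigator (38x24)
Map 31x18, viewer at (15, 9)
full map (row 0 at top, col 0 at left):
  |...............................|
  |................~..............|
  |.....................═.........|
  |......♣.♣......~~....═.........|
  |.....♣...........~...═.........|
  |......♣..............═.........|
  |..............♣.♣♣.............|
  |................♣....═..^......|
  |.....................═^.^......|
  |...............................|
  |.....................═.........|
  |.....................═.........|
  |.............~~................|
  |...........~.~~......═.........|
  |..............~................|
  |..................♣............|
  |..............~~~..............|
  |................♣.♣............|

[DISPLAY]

                                      
                                      
                                      
    ...............................   
    ................~..............   
    .....................═.........   
    ......♣.♣......~~....═.........   
    .....♣...........~...═.........   
    ......♣..............═.........   
    ..............♣.♣♣.............   
    ................♣....═..^......   
    .....................═^.^......   
    ...............@...............   
    .....................═.........   
    .....................═.........   
    .............~~................   
    ...........~.~~......═.........   
    ..............~................   
    ..................♣............   
    ..............~~~..............   
    ................♣.♣............   
                                      
                                      
                                      


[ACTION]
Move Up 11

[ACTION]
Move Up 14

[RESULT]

                                      
                                      
                                      
                                      
                                      
                                      
                                      
                                      
                                      
                                      
                                      
                                      
    ...............@...............   
    ................~..............   
    .....................═.........   
    ......♣.♣......~~....═.........   
    .....♣...........~...═.........   
    ......♣..............═.........   
    ..............♣.♣♣.............   
    ................♣....═..^......   
    .....................═^.^......   
    ...............................   
    .....................═.........   
    .....................═.........   


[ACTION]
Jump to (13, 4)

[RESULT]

                                      
                                      
                                      
                                      
                                      
                                      
                                      
                                      
      ............................... 
      ................~.............. 
      .....................═......... 
      ......♣.♣......~~....═......... 
      .....♣.......@...~...═......... 
      ......♣..............═......... 
      ..............♣.♣♣............. 
      ................♣....═..^...... 
      .....................═^.^...... 
      ............................... 
      .....................═......... 
      .....................═......... 
      .............~~................ 
      ...........~.~~......═......... 
      ..............~................ 
      ..................♣............ 


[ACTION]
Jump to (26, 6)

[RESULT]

                                      
                                      
                                      
                                      
                                      
                                      
........................              
.........~..............              
..............═.........              
.♣......~~....═.........              
..........~...═.........              
..............═.........              
.......♣.♣♣........@....              
.........♣....═..^......              
..............═^.^......              
........................              
..............═.........              
..............═.........              
......~~................              
....~.~~......═.........              
.......~................              
...........♣............              
.......~~~..............              
.........♣.♣............              


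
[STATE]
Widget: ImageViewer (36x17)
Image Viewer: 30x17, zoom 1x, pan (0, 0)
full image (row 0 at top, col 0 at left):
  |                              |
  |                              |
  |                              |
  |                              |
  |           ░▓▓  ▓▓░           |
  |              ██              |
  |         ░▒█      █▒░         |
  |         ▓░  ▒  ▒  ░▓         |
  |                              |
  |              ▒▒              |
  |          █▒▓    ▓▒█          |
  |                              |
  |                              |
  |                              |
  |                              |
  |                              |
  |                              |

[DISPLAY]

                                    
                                    
                                    
                                    
           ░▓▓  ▓▓░                 
              ██                    
         ░▒█      █▒░               
         ▓░  ▒  ▒  ░▓               
                                    
              ▒▒                    
          █▒▓    ▓▒█                
                                    
                                    
                                    
                                    
                                    
                                    


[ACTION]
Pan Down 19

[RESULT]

                                    
                                    
                                    
                                    
                                    
                                    
                                    
                                    
                                    
                                    
                                    
                                    
                                    
                                    
                                    
                                    
                                    


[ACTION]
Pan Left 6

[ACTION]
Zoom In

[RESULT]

                            ▒▒▒▒    
                    ██▒▒▓▓        ▓▓
                    ██▒▒▓▓        ▓▓
                                    
                                    
                                    
                                    
                                    
                                    
                                    
                                    
                                    
                                    
                                    
                                    
                                    
                                    


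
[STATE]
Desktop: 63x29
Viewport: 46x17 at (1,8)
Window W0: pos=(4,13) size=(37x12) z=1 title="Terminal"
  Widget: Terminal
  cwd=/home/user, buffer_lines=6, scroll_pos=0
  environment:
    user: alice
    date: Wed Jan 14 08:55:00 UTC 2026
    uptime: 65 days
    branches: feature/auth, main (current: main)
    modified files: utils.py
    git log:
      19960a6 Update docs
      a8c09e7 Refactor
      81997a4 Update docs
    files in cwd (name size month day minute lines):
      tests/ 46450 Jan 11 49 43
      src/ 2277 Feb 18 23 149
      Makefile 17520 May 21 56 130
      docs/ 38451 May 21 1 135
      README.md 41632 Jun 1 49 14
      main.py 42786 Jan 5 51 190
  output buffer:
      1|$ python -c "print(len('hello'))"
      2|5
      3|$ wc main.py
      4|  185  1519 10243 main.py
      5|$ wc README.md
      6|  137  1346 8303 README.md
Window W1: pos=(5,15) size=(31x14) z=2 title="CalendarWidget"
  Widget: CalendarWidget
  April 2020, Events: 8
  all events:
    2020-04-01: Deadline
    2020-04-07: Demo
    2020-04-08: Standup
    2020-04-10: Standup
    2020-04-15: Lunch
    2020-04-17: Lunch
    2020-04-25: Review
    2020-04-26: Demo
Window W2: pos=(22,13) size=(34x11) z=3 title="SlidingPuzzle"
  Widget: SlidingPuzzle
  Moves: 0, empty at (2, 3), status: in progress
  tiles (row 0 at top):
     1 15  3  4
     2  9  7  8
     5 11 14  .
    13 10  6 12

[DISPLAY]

                                              
                                              
                                              
                                              
                                              
   ┏━━━━━━━━━━━━━━━━━┏━━━━━━━━━━━━━━━━━━━━━━━━
   ┃ Terminal        ┃ SlidingPuzzle          
   ┠┏━━━━━━━━━━━━━━━━┠────────────────────────
   ┃┃ CalendarWidget ┃┌────┬────┬────┬────┐   
   ┃┠────────────────┃│  1 │ 15 │  3 │  4 │   
   ┃┃          April ┃├────┼────┼────┼────┤   
   ┃┃Mo Tu We Th Fr S┃│  2 │  9 │  7 │  8 │   
   ┃┃       1*  2  3 ┃├────┼────┼────┼────┤   
   ┃┃ 6  7*  8*  9 10┃│  5 │ 11 │ 14 │    │   
   ┃┃13 14 15* 16 17*┃├────┼────┼────┼────┤   
   ┃┃20 21 22 23 24 2┗━━━━━━━━━━━━━━━━━━━━━━━━
   ┗┃27 28 29 30                  ┃━━━━┛      


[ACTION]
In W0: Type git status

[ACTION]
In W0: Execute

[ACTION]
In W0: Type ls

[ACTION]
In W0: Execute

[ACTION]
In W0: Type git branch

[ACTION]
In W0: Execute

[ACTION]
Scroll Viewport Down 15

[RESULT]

                                              
   ┏━━━━━━━━━━━━━━━━━┏━━━━━━━━━━━━━━━━━━━━━━━━
   ┃ Terminal        ┃ SlidingPuzzle          
   ┠┏━━━━━━━━━━━━━━━━┠────────────────────────
   ┃┃ CalendarWidget ┃┌────┬────┬────┬────┐   
   ┃┠────────────────┃│  1 │ 15 │  3 │  4 │   
   ┃┃          April ┃├────┼────┼────┼────┤   
   ┃┃Mo Tu We Th Fr S┃│  2 │  9 │  7 │  8 │   
   ┃┃       1*  2  3 ┃├────┼────┼────┼────┤   
   ┃┃ 6  7*  8*  9 10┃│  5 │ 11 │ 14 │    │   
   ┃┃13 14 15* 16 17*┃├────┼────┼────┼────┤   
   ┃┃20 21 22 23 24 2┗━━━━━━━━━━━━━━━━━━━━━━━━
   ┗┃27 28 29 30                  ┃━━━━┛      
    ┃                             ┃           
    ┃                             ┃           
    ┃                             ┃           
    ┗━━━━━━━━━━━━━━━━━━━━━━━━━━━━━┛           


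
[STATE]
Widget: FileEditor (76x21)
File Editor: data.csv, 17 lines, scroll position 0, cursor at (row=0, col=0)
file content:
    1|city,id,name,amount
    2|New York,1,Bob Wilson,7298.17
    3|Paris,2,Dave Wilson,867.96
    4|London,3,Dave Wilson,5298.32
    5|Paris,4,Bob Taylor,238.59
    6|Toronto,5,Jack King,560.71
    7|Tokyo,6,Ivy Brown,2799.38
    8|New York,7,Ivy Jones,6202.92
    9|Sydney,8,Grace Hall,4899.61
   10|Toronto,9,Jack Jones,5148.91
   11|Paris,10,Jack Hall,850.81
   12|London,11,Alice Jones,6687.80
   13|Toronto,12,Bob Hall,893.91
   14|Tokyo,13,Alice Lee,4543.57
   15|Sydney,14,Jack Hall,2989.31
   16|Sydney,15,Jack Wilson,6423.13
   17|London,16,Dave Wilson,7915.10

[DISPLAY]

█ity,id,name,amount                                                        ▲
New York,1,Bob Wilson,7298.17                                              █
Paris,2,Dave Wilson,867.96                                                 ░
London,3,Dave Wilson,5298.32                                               ░
Paris,4,Bob Taylor,238.59                                                  ░
Toronto,5,Jack King,560.71                                                 ░
Tokyo,6,Ivy Brown,2799.38                                                  ░
New York,7,Ivy Jones,6202.92                                               ░
Sydney,8,Grace Hall,4899.61                                                ░
Toronto,9,Jack Jones,5148.91                                               ░
Paris,10,Jack Hall,850.81                                                  ░
London,11,Alice Jones,6687.80                                              ░
Toronto,12,Bob Hall,893.91                                                 ░
Tokyo,13,Alice Lee,4543.57                                                 ░
Sydney,14,Jack Hall,2989.31                                                ░
Sydney,15,Jack Wilson,6423.13                                              ░
London,16,Dave Wilson,7915.10                                              ░
                                                                           ░
                                                                           ░
                                                                           ░
                                                                           ▼


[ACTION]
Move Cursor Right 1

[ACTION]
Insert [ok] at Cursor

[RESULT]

cok█ty,id,name,amount                                                      ▲
New York,1,Bob Wilson,7298.17                                              █
Paris,2,Dave Wilson,867.96                                                 ░
London,3,Dave Wilson,5298.32                                               ░
Paris,4,Bob Taylor,238.59                                                  ░
Toronto,5,Jack King,560.71                                                 ░
Tokyo,6,Ivy Brown,2799.38                                                  ░
New York,7,Ivy Jones,6202.92                                               ░
Sydney,8,Grace Hall,4899.61                                                ░
Toronto,9,Jack Jones,5148.91                                               ░
Paris,10,Jack Hall,850.81                                                  ░
London,11,Alice Jones,6687.80                                              ░
Toronto,12,Bob Hall,893.91                                                 ░
Tokyo,13,Alice Lee,4543.57                                                 ░
Sydney,14,Jack Hall,2989.31                                                ░
Sydney,15,Jack Wilson,6423.13                                              ░
London,16,Dave Wilson,7915.10                                              ░
                                                                           ░
                                                                           ░
                                                                           ░
                                                                           ▼


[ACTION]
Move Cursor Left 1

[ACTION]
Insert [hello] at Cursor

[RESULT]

cohello█ity,id,name,amount                                                 ▲
New York,1,Bob Wilson,7298.17                                              █
Paris,2,Dave Wilson,867.96                                                 ░
London,3,Dave Wilson,5298.32                                               ░
Paris,4,Bob Taylor,238.59                                                  ░
Toronto,5,Jack King,560.71                                                 ░
Tokyo,6,Ivy Brown,2799.38                                                  ░
New York,7,Ivy Jones,6202.92                                               ░
Sydney,8,Grace Hall,4899.61                                                ░
Toronto,9,Jack Jones,5148.91                                               ░
Paris,10,Jack Hall,850.81                                                  ░
London,11,Alice Jones,6687.80                                              ░
Toronto,12,Bob Hall,893.91                                                 ░
Tokyo,13,Alice Lee,4543.57                                                 ░
Sydney,14,Jack Hall,2989.31                                                ░
Sydney,15,Jack Wilson,6423.13                                              ░
London,16,Dave Wilson,7915.10                                              ░
                                                                           ░
                                                                           ░
                                                                           ░
                                                                           ▼
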